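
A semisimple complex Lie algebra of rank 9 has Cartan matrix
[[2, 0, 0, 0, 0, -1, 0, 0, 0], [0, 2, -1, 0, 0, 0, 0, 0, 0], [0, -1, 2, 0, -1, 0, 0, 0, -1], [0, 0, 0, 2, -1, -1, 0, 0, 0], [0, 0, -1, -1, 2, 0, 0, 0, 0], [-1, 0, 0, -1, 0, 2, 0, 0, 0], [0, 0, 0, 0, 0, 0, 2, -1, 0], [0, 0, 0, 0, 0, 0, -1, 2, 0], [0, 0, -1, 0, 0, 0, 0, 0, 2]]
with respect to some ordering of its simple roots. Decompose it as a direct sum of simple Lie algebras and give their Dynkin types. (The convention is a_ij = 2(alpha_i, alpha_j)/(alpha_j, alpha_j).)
A2 + D7

The diagram associated to this matrix has two connected components: the simple roots {alpha_7, alpha_8} form a chain of 2 nodes with single edges (A_2), and {alpha_1, alpha_2, alpha_3, alpha_4, alpha_5, alpha_6, alpha_9} form a chain of 5 nodes with a fork of two nodes at one end (D_7). A semisimple Lie algebra decomposes uniquely as the direct sum of simple ideals, one per connected component of its Dynkin diagram, so g ≅ A_2 ⊕ D_7 (dimension 8 + 91 = 99).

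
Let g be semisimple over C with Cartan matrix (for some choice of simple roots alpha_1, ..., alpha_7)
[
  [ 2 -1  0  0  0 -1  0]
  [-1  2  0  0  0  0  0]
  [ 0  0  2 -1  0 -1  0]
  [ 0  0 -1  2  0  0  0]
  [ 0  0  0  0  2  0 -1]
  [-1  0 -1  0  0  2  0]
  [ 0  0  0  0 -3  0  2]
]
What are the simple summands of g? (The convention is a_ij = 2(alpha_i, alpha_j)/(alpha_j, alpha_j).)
The diagram associated to this matrix has two connected components: the simple roots {alpha_1, alpha_2, alpha_3, alpha_4, alpha_6} form a chain of 5 nodes with single edges (A_5), and {alpha_5, alpha_7} form two nodes joined by a triple edge (G_2). A semisimple Lie algebra decomposes uniquely as the direct sum of simple ideals, one per connected component of its Dynkin diagram, so g ≅ A_5 ⊕ G_2 (dimension 35 + 14 = 49).

A5 ⊕ G2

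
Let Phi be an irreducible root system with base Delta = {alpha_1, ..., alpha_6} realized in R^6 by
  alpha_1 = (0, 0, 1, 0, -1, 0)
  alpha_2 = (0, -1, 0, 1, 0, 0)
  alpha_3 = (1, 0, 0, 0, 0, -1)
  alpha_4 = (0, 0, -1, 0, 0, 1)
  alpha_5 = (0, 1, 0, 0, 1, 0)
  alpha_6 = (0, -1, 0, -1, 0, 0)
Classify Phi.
Compute the Cartan integers a_ij = 2(alpha_i, alpha_j)/(alpha_j, alpha_j); the resulting 6x6 Cartan matrix is
[[2, 0, 0, -1, -1, 0], [0, 2, 0, 0, -1, 0], [0, 0, 2, -1, 0, 0], [-1, 0, -1, 2, 0, 0], [-1, -1, 0, 0, 2, -1], [0, 0, 0, 0, -1, 2]].
All simple roots have the same length, so the diagram is simply laced. The associated Dynkin diagram is a chain of 4 nodes with a fork of two nodes at one end (D_6), so the type is D_6 (the algebra so(12)).

type D_6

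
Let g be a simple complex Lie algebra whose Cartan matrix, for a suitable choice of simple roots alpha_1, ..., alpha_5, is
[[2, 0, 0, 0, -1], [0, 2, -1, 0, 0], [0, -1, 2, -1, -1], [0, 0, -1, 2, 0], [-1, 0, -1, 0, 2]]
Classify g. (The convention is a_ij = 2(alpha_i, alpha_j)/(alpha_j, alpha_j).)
The matrix has rank 5 with 2's on the diagonal. Reading the off-diagonal entries as Dynkin edges (a single edge where a_ij = a_ji = -1; a double or triple edge where a_ij * a_ji = 2 or 3), the diagram is a chain of 3 nodes with a fork of two nodes at one end (D_5). One simple-root ordering that puts it in standard form is (alpha_1, alpha_5, alpha_3, alpha_4, alpha_2). So the algebra is type D_5, i.e. so(10).

D_5 (so(10))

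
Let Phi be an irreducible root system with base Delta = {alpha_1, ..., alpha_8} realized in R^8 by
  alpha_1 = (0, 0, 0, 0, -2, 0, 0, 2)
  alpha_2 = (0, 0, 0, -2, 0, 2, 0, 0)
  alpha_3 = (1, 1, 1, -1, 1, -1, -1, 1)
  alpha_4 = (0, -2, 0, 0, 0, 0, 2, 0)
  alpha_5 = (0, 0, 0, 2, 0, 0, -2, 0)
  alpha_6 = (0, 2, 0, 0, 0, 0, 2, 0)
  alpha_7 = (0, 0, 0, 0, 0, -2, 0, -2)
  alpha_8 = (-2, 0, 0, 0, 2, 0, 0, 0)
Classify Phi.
E8

Compute the Cartan integers a_ij = 2(alpha_i, alpha_j)/(alpha_j, alpha_j); the resulting 8x8 Cartan matrix is
[[2, 0, 0, 0, 0, 0, -1, -1], [0, 2, 0, 0, -1, 0, -1, 0], [0, 0, 2, -1, 0, 0, 0, 0], [0, 0, -1, 2, -1, 0, 0, 0], [0, -1, 0, -1, 2, -1, 0, 0], [0, 0, 0, 0, -1, 2, 0, 0], [-1, -1, 0, 0, 0, 0, 2, 0], [-1, 0, 0, 0, 0, 0, 0, 2]].
All simple roots have the same length, so the diagram is simply laced. The associated Dynkin diagram is a chain of 7 nodes with one extra node attached to the third node from one end (E_8), so the type is E_8.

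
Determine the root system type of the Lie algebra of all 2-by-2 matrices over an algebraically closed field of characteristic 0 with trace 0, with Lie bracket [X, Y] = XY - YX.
type A_1

This is sl(2), which has dimension 2^2 - 1 = 3 and rank 2 - 1 = 1 (a Cartan subalgebra is the diagonal traceless matrices). In the classification of classical Lie algebras, the special linear algebra sl(n+1) has type A_n; here n = 1, so the Dynkin diagram is a chain of 1 nodes with single edges (A_1). Hence the type is A_1.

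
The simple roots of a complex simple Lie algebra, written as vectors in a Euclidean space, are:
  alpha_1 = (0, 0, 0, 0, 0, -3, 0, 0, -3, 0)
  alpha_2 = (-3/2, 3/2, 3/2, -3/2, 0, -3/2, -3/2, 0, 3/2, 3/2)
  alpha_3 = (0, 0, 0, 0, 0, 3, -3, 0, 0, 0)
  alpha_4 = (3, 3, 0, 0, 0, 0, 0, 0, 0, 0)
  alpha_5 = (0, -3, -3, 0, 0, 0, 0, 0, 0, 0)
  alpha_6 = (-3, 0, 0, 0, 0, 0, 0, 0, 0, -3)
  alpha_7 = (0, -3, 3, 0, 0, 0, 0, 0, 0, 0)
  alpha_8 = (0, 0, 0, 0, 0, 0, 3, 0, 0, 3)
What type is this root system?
E_8

Compute the Cartan integers a_ij = 2(alpha_i, alpha_j)/(alpha_j, alpha_j); the resulting 8x8 Cartan matrix is
[[2, 0, -1, 0, 0, 0, 0, 0], [0, 2, 0, 0, -1, 0, 0, 0], [-1, 0, 2, 0, 0, 0, 0, -1], [0, 0, 0, 2, -1, -1, -1, 0], [0, -1, 0, -1, 2, 0, 0, 0], [0, 0, 0, -1, 0, 2, 0, -1], [0, 0, 0, -1, 0, 0, 2, 0], [0, 0, -1, 0, 0, -1, 0, 2]].
All simple roots have the same length, so the diagram is simply laced. The associated Dynkin diagram is a chain of 7 nodes with one extra node attached to the third node from one end (E_8), so the type is E_8.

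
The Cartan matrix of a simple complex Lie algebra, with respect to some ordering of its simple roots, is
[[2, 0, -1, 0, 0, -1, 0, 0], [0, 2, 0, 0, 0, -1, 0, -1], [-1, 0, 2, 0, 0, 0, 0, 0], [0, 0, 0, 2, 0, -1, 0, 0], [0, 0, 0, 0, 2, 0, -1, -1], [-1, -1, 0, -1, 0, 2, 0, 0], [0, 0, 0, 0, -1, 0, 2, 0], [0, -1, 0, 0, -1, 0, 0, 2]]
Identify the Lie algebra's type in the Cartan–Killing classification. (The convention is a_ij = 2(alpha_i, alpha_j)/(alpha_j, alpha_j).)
E_8

The matrix has rank 8 with 2's on the diagonal. Reading the off-diagonal entries as Dynkin edges (a single edge where a_ij = a_ji = -1; a double or triple edge where a_ij * a_ji = 2 or 3), the diagram is a chain of 7 nodes with one extra node attached to the third node from one end (E_8). One simple-root ordering that puts it in standard form is (alpha_3, alpha_4, alpha_1, alpha_6, alpha_2, alpha_8, alpha_5, alpha_7). So the algebra is type E_8.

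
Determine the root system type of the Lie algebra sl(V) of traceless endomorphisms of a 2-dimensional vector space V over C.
A_1 (sl(2))

This is sl(2), which has dimension 2^2 - 1 = 3 and rank 2 - 1 = 1 (a Cartan subalgebra is the diagonal traceless matrices). In the classification of classical Lie algebras, the special linear algebra sl(n+1) has type A_n; here n = 1, so the Dynkin diagram is a chain of 1 nodes with single edges (A_1). Hence the type is A_1.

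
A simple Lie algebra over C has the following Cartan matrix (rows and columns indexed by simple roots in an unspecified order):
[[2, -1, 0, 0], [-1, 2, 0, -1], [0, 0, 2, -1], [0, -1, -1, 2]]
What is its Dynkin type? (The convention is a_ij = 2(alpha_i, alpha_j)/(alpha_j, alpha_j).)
The matrix has rank 4 with 2's on the diagonal. Reading the off-diagonal entries as Dynkin edges (a single edge where a_ij = a_ji = -1; a double or triple edge where a_ij * a_ji = 2 or 3), the diagram is a chain of 4 nodes with single edges (A_4). One simple-root ordering that puts it in standard form is (alpha_1, alpha_2, alpha_4, alpha_3). So the algebra is type A_4, i.e. sl(5).

A4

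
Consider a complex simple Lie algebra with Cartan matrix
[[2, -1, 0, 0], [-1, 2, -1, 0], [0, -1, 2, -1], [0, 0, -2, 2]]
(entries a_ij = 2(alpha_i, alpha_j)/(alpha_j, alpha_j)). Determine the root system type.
The matrix has rank 4 with 2's on the diagonal. Reading the off-diagonal entries as Dynkin edges (a single edge where a_ij = a_ji = -1; a double or triple edge where a_ij * a_ji = 2 or 3), the diagram is a chain of 4 nodes with a double edge at one end; the terminal node there is the unique long simple root (C_4). One simple-root ordering that puts it in standard form is (alpha_1, alpha_2, alpha_3, alpha_4). So the algebra is type C_4, i.e. sp(8).

C_4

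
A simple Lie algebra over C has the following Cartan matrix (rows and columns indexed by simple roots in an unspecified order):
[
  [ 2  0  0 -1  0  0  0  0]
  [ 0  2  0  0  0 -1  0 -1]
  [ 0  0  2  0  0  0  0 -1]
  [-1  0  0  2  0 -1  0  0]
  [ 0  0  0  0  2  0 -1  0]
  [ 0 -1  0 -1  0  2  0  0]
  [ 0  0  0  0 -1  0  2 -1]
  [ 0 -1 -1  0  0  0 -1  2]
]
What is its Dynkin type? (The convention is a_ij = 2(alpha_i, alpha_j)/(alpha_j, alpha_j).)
E_8

The matrix has rank 8 with 2's on the diagonal. Reading the off-diagonal entries as Dynkin edges (a single edge where a_ij = a_ji = -1; a double or triple edge where a_ij * a_ji = 2 or 3), the diagram is a chain of 7 nodes with one extra node attached to the third node from one end (E_8). One simple-root ordering that puts it in standard form is (alpha_5, alpha_3, alpha_7, alpha_8, alpha_2, alpha_6, alpha_4, alpha_1). So the algebra is type E_8.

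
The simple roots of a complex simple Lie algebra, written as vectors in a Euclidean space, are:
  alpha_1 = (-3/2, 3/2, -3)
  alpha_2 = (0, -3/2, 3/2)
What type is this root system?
Compute the Cartan integers a_ij = 2(alpha_i, alpha_j)/(alpha_j, alpha_j); the resulting 2x2 Cartan matrix is
[[2, -3], [-1, 2]].
The roots have two lengths (squared-length ratio 3:1); the short ones are alpha_{2}. The associated Dynkin diagram is two nodes joined by a triple edge (G_2), so the type is G_2.

G2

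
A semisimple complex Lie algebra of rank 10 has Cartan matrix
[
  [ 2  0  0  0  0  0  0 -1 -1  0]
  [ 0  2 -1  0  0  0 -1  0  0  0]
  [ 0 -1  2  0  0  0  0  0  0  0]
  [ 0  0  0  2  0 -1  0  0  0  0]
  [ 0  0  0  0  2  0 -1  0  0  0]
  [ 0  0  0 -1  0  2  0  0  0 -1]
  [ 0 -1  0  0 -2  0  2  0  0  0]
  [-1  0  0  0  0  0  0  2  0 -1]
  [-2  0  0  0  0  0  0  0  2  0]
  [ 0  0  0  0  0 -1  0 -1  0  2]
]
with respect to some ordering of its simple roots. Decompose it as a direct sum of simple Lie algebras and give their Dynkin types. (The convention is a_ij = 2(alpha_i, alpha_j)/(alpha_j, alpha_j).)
The diagram associated to this matrix has two connected components: the simple roots {alpha_2, alpha_3, alpha_5, alpha_7} form a chain of 4 nodes with a double edge at one end; the terminal node there is the unique short simple root (B_4), and {alpha_1, alpha_4, alpha_6, alpha_8, alpha_9, alpha_10} form a chain of 6 nodes with a double edge at one end; the terminal node there is the unique long simple root (C_6). A semisimple Lie algebra decomposes uniquely as the direct sum of simple ideals, one per connected component of its Dynkin diagram, so g ≅ B_4 ⊕ C_6 (dimension 36 + 78 = 114).

B4 + C6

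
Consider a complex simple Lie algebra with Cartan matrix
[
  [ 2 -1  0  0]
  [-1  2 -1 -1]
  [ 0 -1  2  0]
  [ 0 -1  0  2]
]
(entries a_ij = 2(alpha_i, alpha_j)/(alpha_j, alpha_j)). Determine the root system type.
D_4

The matrix has rank 4 with 2's on the diagonal. Reading the off-diagonal entries as Dynkin edges (a single edge where a_ij = a_ji = -1; a double or triple edge where a_ij * a_ji = 2 or 3), the diagram is a chain of 2 nodes with a fork of two nodes at one end (D_4). One simple-root ordering that puts it in standard form is (alpha_4, alpha_2, alpha_1, alpha_3). So the algebra is type D_4, i.e. so(8).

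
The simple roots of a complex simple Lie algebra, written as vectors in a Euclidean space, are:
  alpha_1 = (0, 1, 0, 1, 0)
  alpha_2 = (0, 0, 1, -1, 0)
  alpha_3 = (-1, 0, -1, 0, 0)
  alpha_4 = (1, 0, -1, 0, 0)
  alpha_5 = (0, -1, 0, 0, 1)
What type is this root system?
Compute the Cartan integers a_ij = 2(alpha_i, alpha_j)/(alpha_j, alpha_j); the resulting 5x5 Cartan matrix is
[[2, -1, 0, 0, -1], [-1, 2, -1, -1, 0], [0, -1, 2, 0, 0], [0, -1, 0, 2, 0], [-1, 0, 0, 0, 2]].
All simple roots have the same length, so the diagram is simply laced. The associated Dynkin diagram is a chain of 3 nodes with a fork of two nodes at one end (D_5), so the type is D_5 (the algebra so(10)).

type D_5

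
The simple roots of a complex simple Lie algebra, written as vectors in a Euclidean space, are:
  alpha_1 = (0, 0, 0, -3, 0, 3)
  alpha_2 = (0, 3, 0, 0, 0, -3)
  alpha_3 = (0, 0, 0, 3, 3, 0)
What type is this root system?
A3

Compute the Cartan integers a_ij = 2(alpha_i, alpha_j)/(alpha_j, alpha_j); the resulting 3x3 Cartan matrix is
[[2, -1, -1], [-1, 2, 0], [-1, 0, 2]].
All simple roots have the same length, so the diagram is simply laced. The associated Dynkin diagram is a chain of 3 nodes with single edges (A_3), so the type is A_3 (the algebra sl(4)).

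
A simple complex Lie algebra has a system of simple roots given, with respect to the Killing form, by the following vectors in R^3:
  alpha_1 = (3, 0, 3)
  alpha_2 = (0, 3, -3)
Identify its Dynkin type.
Compute the Cartan integers a_ij = 2(alpha_i, alpha_j)/(alpha_j, alpha_j); the resulting 2x2 Cartan matrix is
[[2, -1], [-1, 2]].
All simple roots have the same length, so the diagram is simply laced. The associated Dynkin diagram is a chain of 2 nodes with single edges (A_2), so the type is A_2 (the algebra sl(3)).

A2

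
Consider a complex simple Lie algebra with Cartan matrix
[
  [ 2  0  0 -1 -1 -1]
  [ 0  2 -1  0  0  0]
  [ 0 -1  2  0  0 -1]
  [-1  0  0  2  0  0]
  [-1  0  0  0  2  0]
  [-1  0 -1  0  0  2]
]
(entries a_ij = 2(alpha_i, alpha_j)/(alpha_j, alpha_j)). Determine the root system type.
D6

The matrix has rank 6 with 2's on the diagonal. Reading the off-diagonal entries as Dynkin edges (a single edge where a_ij = a_ji = -1; a double or triple edge where a_ij * a_ji = 2 or 3), the diagram is a chain of 4 nodes with a fork of two nodes at one end (D_6). One simple-root ordering that puts it in standard form is (alpha_2, alpha_3, alpha_6, alpha_1, alpha_5, alpha_4). So the algebra is type D_6, i.e. so(12).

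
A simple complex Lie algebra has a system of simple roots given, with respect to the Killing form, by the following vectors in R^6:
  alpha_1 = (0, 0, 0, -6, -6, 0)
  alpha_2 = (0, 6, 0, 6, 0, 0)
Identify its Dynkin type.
type A_2

Compute the Cartan integers a_ij = 2(alpha_i, alpha_j)/(alpha_j, alpha_j); the resulting 2x2 Cartan matrix is
[[2, -1], [-1, 2]].
All simple roots have the same length, so the diagram is simply laced. The associated Dynkin diagram is a chain of 2 nodes with single edges (A_2), so the type is A_2 (the algebra sl(3)).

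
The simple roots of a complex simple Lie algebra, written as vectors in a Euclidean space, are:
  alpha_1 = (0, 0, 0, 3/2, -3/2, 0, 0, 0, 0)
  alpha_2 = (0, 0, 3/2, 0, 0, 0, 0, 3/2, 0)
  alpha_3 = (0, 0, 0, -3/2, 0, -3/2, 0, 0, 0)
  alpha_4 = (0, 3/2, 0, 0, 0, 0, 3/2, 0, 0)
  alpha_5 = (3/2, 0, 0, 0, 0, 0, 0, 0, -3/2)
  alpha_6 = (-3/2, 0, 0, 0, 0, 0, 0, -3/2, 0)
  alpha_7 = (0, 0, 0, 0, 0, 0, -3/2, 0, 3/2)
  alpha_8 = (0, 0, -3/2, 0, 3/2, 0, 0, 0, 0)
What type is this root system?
type A_8

Compute the Cartan integers a_ij = 2(alpha_i, alpha_j)/(alpha_j, alpha_j); the resulting 8x8 Cartan matrix is
[[2, 0, -1, 0, 0, 0, 0, -1], [0, 2, 0, 0, 0, -1, 0, -1], [-1, 0, 2, 0, 0, 0, 0, 0], [0, 0, 0, 2, 0, 0, -1, 0], [0, 0, 0, 0, 2, -1, -1, 0], [0, -1, 0, 0, -1, 2, 0, 0], [0, 0, 0, -1, -1, 0, 2, 0], [-1, -1, 0, 0, 0, 0, 0, 2]].
All simple roots have the same length, so the diagram is simply laced. The associated Dynkin diagram is a chain of 8 nodes with single edges (A_8), so the type is A_8 (the algebra sl(9)).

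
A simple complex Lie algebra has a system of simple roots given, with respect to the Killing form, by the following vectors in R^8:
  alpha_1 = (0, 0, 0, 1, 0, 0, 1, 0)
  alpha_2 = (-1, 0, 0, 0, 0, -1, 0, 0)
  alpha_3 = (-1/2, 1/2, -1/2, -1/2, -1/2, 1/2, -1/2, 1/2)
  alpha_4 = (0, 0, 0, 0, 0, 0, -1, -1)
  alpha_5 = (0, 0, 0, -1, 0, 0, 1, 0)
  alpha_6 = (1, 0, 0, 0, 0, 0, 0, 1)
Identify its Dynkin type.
Compute the Cartan integers a_ij = 2(alpha_i, alpha_j)/(alpha_j, alpha_j); the resulting 6x6 Cartan matrix is
[[2, 0, -1, -1, 0, 0], [0, 2, 0, 0, 0, -1], [-1, 0, 2, 0, 0, 0], [-1, 0, 0, 2, -1, -1], [0, 0, 0, -1, 2, 0], [0, -1, 0, -1, 0, 2]].
All simple roots have the same length, so the diagram is simply laced. The associated Dynkin diagram is a chain of 5 nodes with one extra node attached to the third node from one end (E_6), so the type is E_6.

E_6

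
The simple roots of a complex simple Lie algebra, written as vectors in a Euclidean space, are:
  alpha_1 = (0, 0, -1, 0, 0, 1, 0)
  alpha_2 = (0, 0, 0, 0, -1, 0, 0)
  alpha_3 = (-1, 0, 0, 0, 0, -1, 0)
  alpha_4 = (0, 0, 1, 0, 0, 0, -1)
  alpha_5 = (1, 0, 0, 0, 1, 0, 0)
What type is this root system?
B5

Compute the Cartan integers a_ij = 2(alpha_i, alpha_j)/(alpha_j, alpha_j); the resulting 5x5 Cartan matrix is
[[2, 0, -1, -1, 0], [0, 2, 0, 0, -1], [-1, 0, 2, 0, -1], [-1, 0, 0, 2, 0], [0, -2, -1, 0, 2]].
The roots have two lengths (squared-length ratio 2:1); the short ones are alpha_{2}. The associated Dynkin diagram is a chain of 5 nodes with a double edge at one end; the terminal node there is the unique short simple root (B_5), so the type is B_5 (the algebra so(11)).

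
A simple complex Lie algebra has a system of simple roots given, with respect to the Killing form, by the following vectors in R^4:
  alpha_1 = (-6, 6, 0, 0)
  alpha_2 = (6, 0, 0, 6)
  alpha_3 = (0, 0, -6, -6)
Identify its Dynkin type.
A_3 (sl(4))

Compute the Cartan integers a_ij = 2(alpha_i, alpha_j)/(alpha_j, alpha_j); the resulting 3x3 Cartan matrix is
[[2, -1, 0], [-1, 2, -1], [0, -1, 2]].
All simple roots have the same length, so the diagram is simply laced. The associated Dynkin diagram is a chain of 3 nodes with single edges (A_3), so the type is A_3 (the algebra sl(4)).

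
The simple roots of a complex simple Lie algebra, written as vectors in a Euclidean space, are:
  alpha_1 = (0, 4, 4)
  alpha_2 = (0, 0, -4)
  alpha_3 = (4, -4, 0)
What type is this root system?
B_3

Compute the Cartan integers a_ij = 2(alpha_i, alpha_j)/(alpha_j, alpha_j); the resulting 3x3 Cartan matrix is
[[2, -2, -1], [-1, 2, 0], [-1, 0, 2]].
The roots have two lengths (squared-length ratio 2:1); the short ones are alpha_{2}. The associated Dynkin diagram is a chain of 3 nodes with a double edge at one end; the terminal node there is the unique short simple root (B_3), so the type is B_3 (the algebra so(7)).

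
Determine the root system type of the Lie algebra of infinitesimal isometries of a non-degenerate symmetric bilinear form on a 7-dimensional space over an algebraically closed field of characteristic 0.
This is so(7) with 7 odd, which has dimension 7(7-1)/2 = 21 and rank (7-1)/2 = 3. In the classification of classical Lie algebras, the orthogonal algebra so(2n+1) in an odd number of variables has type B_n; here n = 3, so the Dynkin diagram is a chain of 3 nodes with a double edge at one end; the terminal node there is the unique short simple root (B_3). Hence the type is B_3.

type B_3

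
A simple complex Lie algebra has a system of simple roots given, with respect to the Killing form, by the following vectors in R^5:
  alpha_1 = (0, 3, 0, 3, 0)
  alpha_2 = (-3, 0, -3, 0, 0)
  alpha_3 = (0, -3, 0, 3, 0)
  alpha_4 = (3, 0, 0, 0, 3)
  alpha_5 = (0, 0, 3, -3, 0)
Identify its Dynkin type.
D_5

Compute the Cartan integers a_ij = 2(alpha_i, alpha_j)/(alpha_j, alpha_j); the resulting 5x5 Cartan matrix is
[[2, 0, 0, 0, -1], [0, 2, 0, -1, -1], [0, 0, 2, 0, -1], [0, -1, 0, 2, 0], [-1, -1, -1, 0, 2]].
All simple roots have the same length, so the diagram is simply laced. The associated Dynkin diagram is a chain of 3 nodes with a fork of two nodes at one end (D_5), so the type is D_5 (the algebra so(10)).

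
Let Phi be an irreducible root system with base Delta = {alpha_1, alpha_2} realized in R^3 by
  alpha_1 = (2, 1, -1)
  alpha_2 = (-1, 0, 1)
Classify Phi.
G_2

Compute the Cartan integers a_ij = 2(alpha_i, alpha_j)/(alpha_j, alpha_j); the resulting 2x2 Cartan matrix is
[[2, -3], [-1, 2]].
The roots have two lengths (squared-length ratio 3:1); the short ones are alpha_{2}. The associated Dynkin diagram is two nodes joined by a triple edge (G_2), so the type is G_2.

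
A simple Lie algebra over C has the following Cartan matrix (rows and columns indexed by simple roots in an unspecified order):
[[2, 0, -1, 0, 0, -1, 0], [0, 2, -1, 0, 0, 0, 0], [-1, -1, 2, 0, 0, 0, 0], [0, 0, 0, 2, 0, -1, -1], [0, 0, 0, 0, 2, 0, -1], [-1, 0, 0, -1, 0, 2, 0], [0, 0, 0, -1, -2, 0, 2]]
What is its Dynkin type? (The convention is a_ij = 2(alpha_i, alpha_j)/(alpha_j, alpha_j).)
The matrix has rank 7 with 2's on the diagonal. Reading the off-diagonal entries as Dynkin edges (a single edge where a_ij = a_ji = -1; a double or triple edge where a_ij * a_ji = 2 or 3), the diagram is a chain of 7 nodes with a double edge at one end; the terminal node there is the unique short simple root (B_7). One simple-root ordering that puts it in standard form is (alpha_2, alpha_3, alpha_1, alpha_6, alpha_4, alpha_7, alpha_5). So the algebra is type B_7, i.e. so(15).

B_7 (so(15))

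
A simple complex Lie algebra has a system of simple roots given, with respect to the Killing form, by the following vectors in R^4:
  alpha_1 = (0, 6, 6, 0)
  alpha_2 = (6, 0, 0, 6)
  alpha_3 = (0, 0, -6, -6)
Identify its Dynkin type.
Compute the Cartan integers a_ij = 2(alpha_i, alpha_j)/(alpha_j, alpha_j); the resulting 3x3 Cartan matrix is
[[2, 0, -1], [0, 2, -1], [-1, -1, 2]].
All simple roots have the same length, so the diagram is simply laced. The associated Dynkin diagram is a chain of 3 nodes with single edges (A_3), so the type is A_3 (the algebra sl(4)).

A_3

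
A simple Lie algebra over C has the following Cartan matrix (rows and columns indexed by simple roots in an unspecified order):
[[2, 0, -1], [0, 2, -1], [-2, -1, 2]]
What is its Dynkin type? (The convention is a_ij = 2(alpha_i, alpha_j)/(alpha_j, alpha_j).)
The matrix has rank 3 with 2's on the diagonal. Reading the off-diagonal entries as Dynkin edges (a single edge where a_ij = a_ji = -1; a double or triple edge where a_ij * a_ji = 2 or 3), the diagram is a chain of 3 nodes with a double edge at one end; the terminal node there is the unique short simple root (B_3). One simple-root ordering that puts it in standard form is (alpha_2, alpha_3, alpha_1). So the algebra is type B_3, i.e. so(7).

B_3 (so(7))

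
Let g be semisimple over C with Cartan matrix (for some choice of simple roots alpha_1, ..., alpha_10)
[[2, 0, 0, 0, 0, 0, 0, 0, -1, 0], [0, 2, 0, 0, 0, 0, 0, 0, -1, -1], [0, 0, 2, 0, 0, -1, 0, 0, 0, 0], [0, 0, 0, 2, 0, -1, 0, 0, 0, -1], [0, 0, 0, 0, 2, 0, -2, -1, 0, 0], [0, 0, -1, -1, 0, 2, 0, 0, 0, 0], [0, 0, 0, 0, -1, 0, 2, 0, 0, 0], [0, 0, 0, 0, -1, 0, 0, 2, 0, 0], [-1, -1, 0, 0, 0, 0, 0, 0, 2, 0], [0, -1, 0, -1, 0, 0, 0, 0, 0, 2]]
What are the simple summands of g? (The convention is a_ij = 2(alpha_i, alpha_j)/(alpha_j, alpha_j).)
The diagram associated to this matrix has two connected components: the simple roots {alpha_1, alpha_2, alpha_3, alpha_4, alpha_6, alpha_9, alpha_10} form a chain of 7 nodes with single edges (A_7), and {alpha_5, alpha_7, alpha_8} form a chain of 3 nodes with a double edge at one end; the terminal node there is the unique short simple root (B_3). A semisimple Lie algebra decomposes uniquely as the direct sum of simple ideals, one per connected component of its Dynkin diagram, so g ≅ A_7 ⊕ B_3 (dimension 63 + 21 = 84).

A_7 + B_3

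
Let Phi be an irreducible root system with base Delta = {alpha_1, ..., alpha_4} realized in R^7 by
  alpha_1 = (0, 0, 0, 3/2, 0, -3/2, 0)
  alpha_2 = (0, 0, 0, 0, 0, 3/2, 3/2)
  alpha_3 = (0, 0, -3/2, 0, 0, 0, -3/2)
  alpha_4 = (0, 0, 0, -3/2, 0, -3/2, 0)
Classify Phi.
type D_4

Compute the Cartan integers a_ij = 2(alpha_i, alpha_j)/(alpha_j, alpha_j); the resulting 4x4 Cartan matrix is
[[2, -1, 0, 0], [-1, 2, -1, -1], [0, -1, 2, 0], [0, -1, 0, 2]].
All simple roots have the same length, so the diagram is simply laced. The associated Dynkin diagram is a chain of 2 nodes with a fork of two nodes at one end (D_4), so the type is D_4 (the algebra so(8)).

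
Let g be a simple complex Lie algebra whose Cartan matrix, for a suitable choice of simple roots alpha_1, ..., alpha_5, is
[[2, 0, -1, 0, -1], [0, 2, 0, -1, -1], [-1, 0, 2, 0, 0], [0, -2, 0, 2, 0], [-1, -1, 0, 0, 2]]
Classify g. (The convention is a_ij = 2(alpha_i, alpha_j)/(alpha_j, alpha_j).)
The matrix has rank 5 with 2's on the diagonal. Reading the off-diagonal entries as Dynkin edges (a single edge where a_ij = a_ji = -1; a double or triple edge where a_ij * a_ji = 2 or 3), the diagram is a chain of 5 nodes with a double edge at one end; the terminal node there is the unique long simple root (C_5). One simple-root ordering that puts it in standard form is (alpha_3, alpha_1, alpha_5, alpha_2, alpha_4). So the algebra is type C_5, i.e. sp(10).

C5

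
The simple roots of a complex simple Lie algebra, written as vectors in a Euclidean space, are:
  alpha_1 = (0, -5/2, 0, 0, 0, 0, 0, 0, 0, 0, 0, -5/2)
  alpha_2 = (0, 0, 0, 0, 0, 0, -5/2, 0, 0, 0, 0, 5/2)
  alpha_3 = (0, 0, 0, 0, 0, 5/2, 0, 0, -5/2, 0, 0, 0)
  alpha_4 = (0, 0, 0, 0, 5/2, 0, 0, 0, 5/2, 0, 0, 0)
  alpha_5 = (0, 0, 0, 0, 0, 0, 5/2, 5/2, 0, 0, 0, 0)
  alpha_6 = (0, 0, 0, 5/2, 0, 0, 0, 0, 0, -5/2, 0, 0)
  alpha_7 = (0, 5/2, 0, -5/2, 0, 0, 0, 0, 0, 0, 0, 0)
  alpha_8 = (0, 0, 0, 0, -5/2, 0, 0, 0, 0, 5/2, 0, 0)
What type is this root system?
A_8 (sl(9))

Compute the Cartan integers a_ij = 2(alpha_i, alpha_j)/(alpha_j, alpha_j); the resulting 8x8 Cartan matrix is
[[2, -1, 0, 0, 0, 0, -1, 0], [-1, 2, 0, 0, -1, 0, 0, 0], [0, 0, 2, -1, 0, 0, 0, 0], [0, 0, -1, 2, 0, 0, 0, -1], [0, -1, 0, 0, 2, 0, 0, 0], [0, 0, 0, 0, 0, 2, -1, -1], [-1, 0, 0, 0, 0, -1, 2, 0], [0, 0, 0, -1, 0, -1, 0, 2]].
All simple roots have the same length, so the diagram is simply laced. The associated Dynkin diagram is a chain of 8 nodes with single edges (A_8), so the type is A_8 (the algebra sl(9)).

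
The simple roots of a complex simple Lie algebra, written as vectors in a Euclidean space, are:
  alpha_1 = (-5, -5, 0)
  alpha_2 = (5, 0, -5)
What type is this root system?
A2

Compute the Cartan integers a_ij = 2(alpha_i, alpha_j)/(alpha_j, alpha_j); the resulting 2x2 Cartan matrix is
[[2, -1], [-1, 2]].
All simple roots have the same length, so the diagram is simply laced. The associated Dynkin diagram is a chain of 2 nodes with single edges (A_2), so the type is A_2 (the algebra sl(3)).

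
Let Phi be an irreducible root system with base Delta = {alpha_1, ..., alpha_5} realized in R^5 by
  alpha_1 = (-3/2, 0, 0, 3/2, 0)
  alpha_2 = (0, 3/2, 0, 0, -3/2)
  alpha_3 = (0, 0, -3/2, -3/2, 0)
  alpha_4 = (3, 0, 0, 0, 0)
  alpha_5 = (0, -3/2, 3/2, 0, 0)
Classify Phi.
Compute the Cartan integers a_ij = 2(alpha_i, alpha_j)/(alpha_j, alpha_j); the resulting 5x5 Cartan matrix is
[[2, 0, -1, -1, 0], [0, 2, 0, 0, -1], [-1, 0, 2, 0, -1], [-2, 0, 0, 2, 0], [0, -1, -1, 0, 2]].
The roots have two lengths (squared-length ratio 2:1); the short ones are alpha_{1,2,3,5}. The associated Dynkin diagram is a chain of 5 nodes with a double edge at one end; the terminal node there is the unique long simple root (C_5), so the type is C_5 (the algebra sp(10)).

type C_5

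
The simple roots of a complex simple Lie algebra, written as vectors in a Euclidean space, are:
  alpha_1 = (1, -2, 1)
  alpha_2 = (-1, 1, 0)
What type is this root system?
G_2

Compute the Cartan integers a_ij = 2(alpha_i, alpha_j)/(alpha_j, alpha_j); the resulting 2x2 Cartan matrix is
[[2, -3], [-1, 2]].
The roots have two lengths (squared-length ratio 3:1); the short ones are alpha_{2}. The associated Dynkin diagram is two nodes joined by a triple edge (G_2), so the type is G_2.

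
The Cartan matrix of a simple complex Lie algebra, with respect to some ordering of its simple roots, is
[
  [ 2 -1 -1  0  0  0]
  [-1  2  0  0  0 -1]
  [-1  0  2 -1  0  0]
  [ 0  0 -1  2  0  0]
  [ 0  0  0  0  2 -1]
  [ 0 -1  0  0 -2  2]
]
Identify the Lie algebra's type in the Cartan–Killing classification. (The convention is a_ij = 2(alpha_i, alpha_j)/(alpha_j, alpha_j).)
B6

The matrix has rank 6 with 2's on the diagonal. Reading the off-diagonal entries as Dynkin edges (a single edge where a_ij = a_ji = -1; a double or triple edge where a_ij * a_ji = 2 or 3), the diagram is a chain of 6 nodes with a double edge at one end; the terminal node there is the unique short simple root (B_6). One simple-root ordering that puts it in standard form is (alpha_4, alpha_3, alpha_1, alpha_2, alpha_6, alpha_5). So the algebra is type B_6, i.e. so(13).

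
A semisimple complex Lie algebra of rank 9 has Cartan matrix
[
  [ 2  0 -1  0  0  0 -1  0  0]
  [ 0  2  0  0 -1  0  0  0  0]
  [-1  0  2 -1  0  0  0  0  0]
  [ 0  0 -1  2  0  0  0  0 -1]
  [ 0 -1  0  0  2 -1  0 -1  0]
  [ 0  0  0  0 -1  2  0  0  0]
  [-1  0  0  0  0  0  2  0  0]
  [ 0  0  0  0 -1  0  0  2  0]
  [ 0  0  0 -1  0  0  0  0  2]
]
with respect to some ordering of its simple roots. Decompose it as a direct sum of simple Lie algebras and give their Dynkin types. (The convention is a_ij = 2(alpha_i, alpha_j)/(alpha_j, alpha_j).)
The diagram associated to this matrix has two connected components: the simple roots {alpha_1, alpha_3, alpha_4, alpha_7, alpha_9} form a chain of 5 nodes with single edges (A_5), and {alpha_2, alpha_5, alpha_6, alpha_8} form a chain of 2 nodes with a fork of two nodes at one end (D_4). A semisimple Lie algebra decomposes uniquely as the direct sum of simple ideals, one per connected component of its Dynkin diagram, so g ≅ A_5 ⊕ D_4 (dimension 35 + 28 = 63).

A_5 (sl(6)) ⊕ D_4 (so(8))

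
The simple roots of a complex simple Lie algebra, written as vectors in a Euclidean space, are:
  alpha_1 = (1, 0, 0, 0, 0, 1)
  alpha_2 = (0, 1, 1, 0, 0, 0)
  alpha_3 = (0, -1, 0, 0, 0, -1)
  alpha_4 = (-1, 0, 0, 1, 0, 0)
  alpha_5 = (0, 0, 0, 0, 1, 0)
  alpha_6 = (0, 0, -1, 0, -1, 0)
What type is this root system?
B_6

Compute the Cartan integers a_ij = 2(alpha_i, alpha_j)/(alpha_j, alpha_j); the resulting 6x6 Cartan matrix is
[[2, 0, -1, -1, 0, 0], [0, 2, -1, 0, 0, -1], [-1, -1, 2, 0, 0, 0], [-1, 0, 0, 2, 0, 0], [0, 0, 0, 0, 2, -1], [0, -1, 0, 0, -2, 2]].
The roots have two lengths (squared-length ratio 2:1); the short ones are alpha_{5}. The associated Dynkin diagram is a chain of 6 nodes with a double edge at one end; the terminal node there is the unique short simple root (B_6), so the type is B_6 (the algebra so(13)).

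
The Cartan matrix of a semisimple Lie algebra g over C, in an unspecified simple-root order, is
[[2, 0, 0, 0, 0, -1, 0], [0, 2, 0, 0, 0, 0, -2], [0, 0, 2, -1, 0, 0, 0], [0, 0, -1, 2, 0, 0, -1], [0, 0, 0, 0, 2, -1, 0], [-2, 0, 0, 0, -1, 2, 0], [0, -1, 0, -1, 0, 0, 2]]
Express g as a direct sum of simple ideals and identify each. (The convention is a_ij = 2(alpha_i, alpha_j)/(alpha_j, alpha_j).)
type B_3 ⊕ type C_4

The diagram associated to this matrix has two connected components: the simple roots {alpha_1, alpha_5, alpha_6} form a chain of 3 nodes with a double edge at one end; the terminal node there is the unique short simple root (B_3), and {alpha_2, alpha_3, alpha_4, alpha_7} form a chain of 4 nodes with a double edge at one end; the terminal node there is the unique long simple root (C_4). A semisimple Lie algebra decomposes uniquely as the direct sum of simple ideals, one per connected component of its Dynkin diagram, so g ≅ B_3 ⊕ C_4 (dimension 21 + 36 = 57).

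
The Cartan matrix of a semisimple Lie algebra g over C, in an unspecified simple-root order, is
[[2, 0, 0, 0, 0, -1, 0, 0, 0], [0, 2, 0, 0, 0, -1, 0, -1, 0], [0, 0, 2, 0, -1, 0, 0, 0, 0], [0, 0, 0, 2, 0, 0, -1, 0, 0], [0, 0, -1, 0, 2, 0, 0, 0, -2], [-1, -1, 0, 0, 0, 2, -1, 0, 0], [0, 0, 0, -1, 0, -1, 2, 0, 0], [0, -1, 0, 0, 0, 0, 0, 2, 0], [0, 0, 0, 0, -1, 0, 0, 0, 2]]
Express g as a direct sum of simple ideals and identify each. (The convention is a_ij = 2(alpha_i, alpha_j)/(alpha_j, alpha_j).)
B3 ⊕ E6

The diagram associated to this matrix has two connected components: the simple roots {alpha_3, alpha_5, alpha_9} form a chain of 3 nodes with a double edge at one end; the terminal node there is the unique short simple root (B_3), and {alpha_1, alpha_2, alpha_4, alpha_6, alpha_7, alpha_8} form a chain of 5 nodes with one extra node attached to the third node from one end (E_6). A semisimple Lie algebra decomposes uniquely as the direct sum of simple ideals, one per connected component of its Dynkin diagram, so g ≅ B_3 ⊕ E_6 (dimension 21 + 78 = 99).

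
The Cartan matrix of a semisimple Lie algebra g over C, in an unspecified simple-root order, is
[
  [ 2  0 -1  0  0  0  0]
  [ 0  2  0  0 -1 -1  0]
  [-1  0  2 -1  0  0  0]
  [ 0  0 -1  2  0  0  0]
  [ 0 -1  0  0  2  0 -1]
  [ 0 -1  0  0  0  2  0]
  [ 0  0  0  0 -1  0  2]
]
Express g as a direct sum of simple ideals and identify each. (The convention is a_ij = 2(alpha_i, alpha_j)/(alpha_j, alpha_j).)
The diagram associated to this matrix has two connected components: the simple roots {alpha_1, alpha_3, alpha_4} form a chain of 3 nodes with single edges (A_3), and {alpha_2, alpha_5, alpha_6, alpha_7} form a chain of 4 nodes with single edges (A_4). A semisimple Lie algebra decomposes uniquely as the direct sum of simple ideals, one per connected component of its Dynkin diagram, so g ≅ A_3 ⊕ A_4 (dimension 15 + 24 = 39).

A_3 + A_4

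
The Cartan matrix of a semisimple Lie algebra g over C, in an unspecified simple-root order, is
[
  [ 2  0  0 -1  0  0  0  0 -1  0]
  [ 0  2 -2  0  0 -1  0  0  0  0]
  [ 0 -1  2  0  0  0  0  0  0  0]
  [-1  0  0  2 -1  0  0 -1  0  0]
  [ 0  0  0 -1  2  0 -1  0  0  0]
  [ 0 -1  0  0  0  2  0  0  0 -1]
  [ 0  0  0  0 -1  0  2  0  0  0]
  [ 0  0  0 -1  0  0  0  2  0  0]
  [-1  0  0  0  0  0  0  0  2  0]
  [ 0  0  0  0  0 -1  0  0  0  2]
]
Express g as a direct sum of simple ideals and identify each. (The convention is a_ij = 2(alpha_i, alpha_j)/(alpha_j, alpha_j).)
B_4 (so(9)) + E_6

The diagram associated to this matrix has two connected components: the simple roots {alpha_2, alpha_3, alpha_6, alpha_10} form a chain of 4 nodes with a double edge at one end; the terminal node there is the unique short simple root (B_4), and {alpha_1, alpha_4, alpha_5, alpha_7, alpha_8, alpha_9} form a chain of 5 nodes with one extra node attached to the third node from one end (E_6). A semisimple Lie algebra decomposes uniquely as the direct sum of simple ideals, one per connected component of its Dynkin diagram, so g ≅ B_4 ⊕ E_6 (dimension 36 + 78 = 114).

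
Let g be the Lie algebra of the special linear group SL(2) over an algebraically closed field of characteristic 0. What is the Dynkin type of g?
type A_1

This is sl(2), which has dimension 2^2 - 1 = 3 and rank 2 - 1 = 1 (a Cartan subalgebra is the diagonal traceless matrices). In the classification of classical Lie algebras, the special linear algebra sl(n+1) has type A_n; here n = 1, so the Dynkin diagram is a chain of 1 nodes with single edges (A_1). Hence the type is A_1.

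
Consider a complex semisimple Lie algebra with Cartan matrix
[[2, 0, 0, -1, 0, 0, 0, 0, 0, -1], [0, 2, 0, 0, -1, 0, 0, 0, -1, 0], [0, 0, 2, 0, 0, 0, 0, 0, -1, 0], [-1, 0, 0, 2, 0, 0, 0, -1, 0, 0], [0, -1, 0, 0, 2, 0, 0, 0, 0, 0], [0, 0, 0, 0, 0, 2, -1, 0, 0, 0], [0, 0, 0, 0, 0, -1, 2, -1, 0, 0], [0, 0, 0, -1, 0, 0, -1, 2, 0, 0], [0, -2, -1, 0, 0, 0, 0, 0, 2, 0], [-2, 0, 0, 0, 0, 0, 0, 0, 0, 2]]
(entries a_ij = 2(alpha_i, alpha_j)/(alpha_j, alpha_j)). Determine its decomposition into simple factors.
The diagram associated to this matrix has two connected components: the simple roots {alpha_1, alpha_4, alpha_6, alpha_7, alpha_8, alpha_10} form a chain of 6 nodes with a double edge at one end; the terminal node there is the unique long simple root (C_6), and {alpha_2, alpha_3, alpha_5, alpha_9} form a chain of 4 nodes with a double edge between the middle two (F_4). A semisimple Lie algebra decomposes uniquely as the direct sum of simple ideals, one per connected component of its Dynkin diagram, so g ≅ C_6 ⊕ F_4 (dimension 78 + 52 = 130).

C6 ⊕ F4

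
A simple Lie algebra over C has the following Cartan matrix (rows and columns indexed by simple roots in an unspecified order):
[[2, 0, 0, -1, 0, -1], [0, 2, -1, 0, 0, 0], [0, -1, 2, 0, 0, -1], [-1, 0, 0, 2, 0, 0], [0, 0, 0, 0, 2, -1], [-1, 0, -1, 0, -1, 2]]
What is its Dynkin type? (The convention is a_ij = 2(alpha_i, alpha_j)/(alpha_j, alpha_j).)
E6

The matrix has rank 6 with 2's on the diagonal. Reading the off-diagonal entries as Dynkin edges (a single edge where a_ij = a_ji = -1; a double or triple edge where a_ij * a_ji = 2 or 3), the diagram is a chain of 5 nodes with one extra node attached to the third node from one end (E_6). One simple-root ordering that puts it in standard form is (alpha_2, alpha_5, alpha_3, alpha_6, alpha_1, alpha_4). So the algebra is type E_6.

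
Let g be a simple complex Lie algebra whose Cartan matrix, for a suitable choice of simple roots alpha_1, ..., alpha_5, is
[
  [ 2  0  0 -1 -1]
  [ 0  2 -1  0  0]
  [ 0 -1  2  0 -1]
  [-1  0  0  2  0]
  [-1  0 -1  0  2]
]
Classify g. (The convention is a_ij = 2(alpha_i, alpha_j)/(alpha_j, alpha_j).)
The matrix has rank 5 with 2's on the diagonal. Reading the off-diagonal entries as Dynkin edges (a single edge where a_ij = a_ji = -1; a double or triple edge where a_ij * a_ji = 2 or 3), the diagram is a chain of 5 nodes with single edges (A_5). One simple-root ordering that puts it in standard form is (alpha_2, alpha_3, alpha_5, alpha_1, alpha_4). So the algebra is type A_5, i.e. sl(6).

A_5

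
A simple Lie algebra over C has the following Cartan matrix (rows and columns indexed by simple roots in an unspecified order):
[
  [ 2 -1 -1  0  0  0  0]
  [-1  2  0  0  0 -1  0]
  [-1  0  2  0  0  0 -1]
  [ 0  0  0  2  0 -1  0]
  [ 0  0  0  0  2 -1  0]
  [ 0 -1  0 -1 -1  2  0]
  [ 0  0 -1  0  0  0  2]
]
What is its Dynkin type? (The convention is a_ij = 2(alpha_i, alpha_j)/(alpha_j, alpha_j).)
The matrix has rank 7 with 2's on the diagonal. Reading the off-diagonal entries as Dynkin edges (a single edge where a_ij = a_ji = -1; a double or triple edge where a_ij * a_ji = 2 or 3), the diagram is a chain of 5 nodes with a fork of two nodes at one end (D_7). One simple-root ordering that puts it in standard form is (alpha_7, alpha_3, alpha_1, alpha_2, alpha_6, alpha_4, alpha_5). So the algebra is type D_7, i.e. so(14).

D_7 (so(14))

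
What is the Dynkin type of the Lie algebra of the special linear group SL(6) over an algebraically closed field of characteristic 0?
This is sl(6), which has dimension 6^2 - 1 = 35 and rank 6 - 1 = 5 (a Cartan subalgebra is the diagonal traceless matrices). In the classification of classical Lie algebras, the special linear algebra sl(n+1) has type A_n; here n = 5, so the Dynkin diagram is a chain of 5 nodes with single edges (A_5). Hence the type is A_5.

A5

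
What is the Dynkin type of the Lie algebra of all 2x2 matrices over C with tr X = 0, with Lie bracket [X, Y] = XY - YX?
This is sl(2), which has dimension 2^2 - 1 = 3 and rank 2 - 1 = 1 (a Cartan subalgebra is the diagonal traceless matrices). In the classification of classical Lie algebras, the special linear algebra sl(n+1) has type A_n; here n = 1, so the Dynkin diagram is a chain of 1 nodes with single edges (A_1). Hence the type is A_1.

type A_1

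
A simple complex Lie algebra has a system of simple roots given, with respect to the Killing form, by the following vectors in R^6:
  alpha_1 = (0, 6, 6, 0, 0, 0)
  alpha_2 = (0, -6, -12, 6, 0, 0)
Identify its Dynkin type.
Compute the Cartan integers a_ij = 2(alpha_i, alpha_j)/(alpha_j, alpha_j); the resulting 2x2 Cartan matrix is
[[2, -1], [-3, 2]].
The roots have two lengths (squared-length ratio 3:1); the short ones are alpha_{1}. The associated Dynkin diagram is two nodes joined by a triple edge (G_2), so the type is G_2.

G2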